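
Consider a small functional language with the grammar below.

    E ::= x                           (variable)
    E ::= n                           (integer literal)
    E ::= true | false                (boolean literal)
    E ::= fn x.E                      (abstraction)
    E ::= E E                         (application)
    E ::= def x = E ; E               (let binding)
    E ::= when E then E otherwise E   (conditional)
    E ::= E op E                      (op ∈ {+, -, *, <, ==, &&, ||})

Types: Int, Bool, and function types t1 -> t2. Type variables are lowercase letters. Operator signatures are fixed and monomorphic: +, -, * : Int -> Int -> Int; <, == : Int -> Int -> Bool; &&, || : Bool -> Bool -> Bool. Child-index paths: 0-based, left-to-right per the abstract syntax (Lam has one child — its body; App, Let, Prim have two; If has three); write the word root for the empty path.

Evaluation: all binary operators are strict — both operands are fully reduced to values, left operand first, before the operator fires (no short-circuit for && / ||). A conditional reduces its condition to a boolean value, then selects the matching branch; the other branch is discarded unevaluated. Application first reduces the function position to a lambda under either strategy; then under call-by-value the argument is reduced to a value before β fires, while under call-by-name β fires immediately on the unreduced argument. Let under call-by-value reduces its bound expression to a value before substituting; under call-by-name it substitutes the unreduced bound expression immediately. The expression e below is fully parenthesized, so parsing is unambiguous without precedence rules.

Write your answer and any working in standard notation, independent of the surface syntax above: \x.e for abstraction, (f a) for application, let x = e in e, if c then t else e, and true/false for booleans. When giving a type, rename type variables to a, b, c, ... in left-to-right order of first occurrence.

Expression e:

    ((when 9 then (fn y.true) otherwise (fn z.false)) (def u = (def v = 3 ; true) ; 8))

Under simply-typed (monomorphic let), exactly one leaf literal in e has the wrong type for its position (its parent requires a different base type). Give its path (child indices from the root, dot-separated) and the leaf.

Trace:
  unify Int ~ Bool
  FAIL: mismatch Int ~ Bool

Answer: 0.0 : 9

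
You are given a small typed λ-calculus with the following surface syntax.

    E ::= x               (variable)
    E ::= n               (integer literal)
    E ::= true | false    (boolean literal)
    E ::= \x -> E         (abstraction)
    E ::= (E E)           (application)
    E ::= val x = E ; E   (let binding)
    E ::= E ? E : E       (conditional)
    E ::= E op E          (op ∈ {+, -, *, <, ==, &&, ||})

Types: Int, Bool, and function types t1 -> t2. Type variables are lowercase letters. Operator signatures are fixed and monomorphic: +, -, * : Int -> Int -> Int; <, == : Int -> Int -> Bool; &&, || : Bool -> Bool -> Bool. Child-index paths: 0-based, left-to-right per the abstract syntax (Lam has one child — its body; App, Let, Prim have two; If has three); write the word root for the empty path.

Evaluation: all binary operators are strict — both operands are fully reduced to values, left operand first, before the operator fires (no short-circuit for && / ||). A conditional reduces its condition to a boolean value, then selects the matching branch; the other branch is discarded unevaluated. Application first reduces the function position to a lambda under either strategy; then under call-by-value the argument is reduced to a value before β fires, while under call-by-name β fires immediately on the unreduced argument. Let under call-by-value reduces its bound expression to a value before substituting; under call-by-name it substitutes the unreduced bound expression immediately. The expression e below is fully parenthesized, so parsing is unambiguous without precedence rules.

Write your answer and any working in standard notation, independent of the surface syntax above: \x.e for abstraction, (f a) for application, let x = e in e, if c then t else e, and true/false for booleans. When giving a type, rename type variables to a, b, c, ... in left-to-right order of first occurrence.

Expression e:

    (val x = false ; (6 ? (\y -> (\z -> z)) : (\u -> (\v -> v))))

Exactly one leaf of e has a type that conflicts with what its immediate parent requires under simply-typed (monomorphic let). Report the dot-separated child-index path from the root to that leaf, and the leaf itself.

Trace:
let x : Bool
  unify Int ~ Bool
  FAIL: mismatch Int ~ Bool

Answer: 1.0 : 6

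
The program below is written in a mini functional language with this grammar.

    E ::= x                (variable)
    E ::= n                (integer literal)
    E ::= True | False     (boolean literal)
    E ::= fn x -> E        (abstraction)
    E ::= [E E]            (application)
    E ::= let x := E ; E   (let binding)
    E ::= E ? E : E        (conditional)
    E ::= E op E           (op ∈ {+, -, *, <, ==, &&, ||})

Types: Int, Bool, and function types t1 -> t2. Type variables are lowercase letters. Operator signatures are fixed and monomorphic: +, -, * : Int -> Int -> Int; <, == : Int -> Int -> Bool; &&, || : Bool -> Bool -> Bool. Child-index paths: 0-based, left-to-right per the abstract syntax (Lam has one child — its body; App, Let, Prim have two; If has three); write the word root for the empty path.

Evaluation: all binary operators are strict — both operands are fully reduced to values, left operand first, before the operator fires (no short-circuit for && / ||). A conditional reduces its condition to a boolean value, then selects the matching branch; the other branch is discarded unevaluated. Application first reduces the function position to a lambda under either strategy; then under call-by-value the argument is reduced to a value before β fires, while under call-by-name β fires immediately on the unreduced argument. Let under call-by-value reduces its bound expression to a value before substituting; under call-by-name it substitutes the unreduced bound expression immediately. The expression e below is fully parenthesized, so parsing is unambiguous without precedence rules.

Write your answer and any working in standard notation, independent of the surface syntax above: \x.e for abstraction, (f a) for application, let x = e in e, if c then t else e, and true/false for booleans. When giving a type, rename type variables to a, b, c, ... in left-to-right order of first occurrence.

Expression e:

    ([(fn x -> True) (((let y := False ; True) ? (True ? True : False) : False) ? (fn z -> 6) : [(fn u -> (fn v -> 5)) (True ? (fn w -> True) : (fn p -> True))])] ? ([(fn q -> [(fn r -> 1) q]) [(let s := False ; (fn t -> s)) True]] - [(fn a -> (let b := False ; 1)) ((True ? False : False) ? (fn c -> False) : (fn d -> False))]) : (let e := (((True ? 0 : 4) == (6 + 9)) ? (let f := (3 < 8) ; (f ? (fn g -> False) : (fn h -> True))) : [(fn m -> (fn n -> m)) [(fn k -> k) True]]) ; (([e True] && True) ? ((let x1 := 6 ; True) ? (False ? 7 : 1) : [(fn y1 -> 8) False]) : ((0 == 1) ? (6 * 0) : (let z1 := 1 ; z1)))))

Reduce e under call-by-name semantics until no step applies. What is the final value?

Working:
step 0: (if ((\x.true) (if (if (let y = false in true) then (if true then true else false) else false) then (\z.6) else ((\u.(\v.5)) (if true then (\w.true) else (\p.true))))) then (((\q.((\r.1) q)) ((let s = false in (\t.s)) true)) - ((\a.(let b = false in 1)) (if (if true then false else false) then (\c.false) else (\d.false)))) else (let e = (if ((if true then 0 else 4) == (6 + 9)) then (let f = (3 < 8) in (if f then (\g.false) else (\h.true))) else ((\m.(\n.m)) ((\k.k) true))) in (if ((e true) && true) then (if (let x1 = 6 in true) then (if false then 7 else 1) else ((\y1.8) false)) else (if (0 == 1) then (6 * 0) else (let z1 = 1 in z1)))))
step 1: [beta@0] (if true then (((\q.((\r.1) q)) ((let s = false in (\t.s)) true)) - ((\a.(let b = false in 1)) (if (if true then false else false) then (\c.false) else (\d.false)))) else (let e = (if ((if true then 0 else 4) == (6 + 9)) then (let f = (3 < 8) in (if f then (\g.false) else (\h.true))) else ((\m.(\n.m)) ((\k.k) true))) in (if ((e true) && true) then (if (let x1 = 6 in true) then (if false then 7 else 1) else ((\y1.8) false)) else (if (0 == 1) then (6 * 0) else (let z1 = 1 in z1)))))
step 2: [if@root] (((\q.((\r.1) q)) ((let s = false in (\t.s)) true)) - ((\a.(let b = false in 1)) (if (if true then false else false) then (\c.false) else (\d.false))))
step 3: [beta@0] (((\r.1) ((let s = false in (\t.s)) true)) - ((\a.(let b = false in 1)) (if (if true then false else false) then (\c.false) else (\d.false))))
step 4: [beta@0] (1 - ((\a.(let b = false in 1)) (if (if true then false else false) then (\c.false) else (\d.false))))
step 5: [beta@1] (1 - (let b = false in 1))
step 6: [let@1] (1 - 1)
step 7: [delta@root] 0

Answer: 0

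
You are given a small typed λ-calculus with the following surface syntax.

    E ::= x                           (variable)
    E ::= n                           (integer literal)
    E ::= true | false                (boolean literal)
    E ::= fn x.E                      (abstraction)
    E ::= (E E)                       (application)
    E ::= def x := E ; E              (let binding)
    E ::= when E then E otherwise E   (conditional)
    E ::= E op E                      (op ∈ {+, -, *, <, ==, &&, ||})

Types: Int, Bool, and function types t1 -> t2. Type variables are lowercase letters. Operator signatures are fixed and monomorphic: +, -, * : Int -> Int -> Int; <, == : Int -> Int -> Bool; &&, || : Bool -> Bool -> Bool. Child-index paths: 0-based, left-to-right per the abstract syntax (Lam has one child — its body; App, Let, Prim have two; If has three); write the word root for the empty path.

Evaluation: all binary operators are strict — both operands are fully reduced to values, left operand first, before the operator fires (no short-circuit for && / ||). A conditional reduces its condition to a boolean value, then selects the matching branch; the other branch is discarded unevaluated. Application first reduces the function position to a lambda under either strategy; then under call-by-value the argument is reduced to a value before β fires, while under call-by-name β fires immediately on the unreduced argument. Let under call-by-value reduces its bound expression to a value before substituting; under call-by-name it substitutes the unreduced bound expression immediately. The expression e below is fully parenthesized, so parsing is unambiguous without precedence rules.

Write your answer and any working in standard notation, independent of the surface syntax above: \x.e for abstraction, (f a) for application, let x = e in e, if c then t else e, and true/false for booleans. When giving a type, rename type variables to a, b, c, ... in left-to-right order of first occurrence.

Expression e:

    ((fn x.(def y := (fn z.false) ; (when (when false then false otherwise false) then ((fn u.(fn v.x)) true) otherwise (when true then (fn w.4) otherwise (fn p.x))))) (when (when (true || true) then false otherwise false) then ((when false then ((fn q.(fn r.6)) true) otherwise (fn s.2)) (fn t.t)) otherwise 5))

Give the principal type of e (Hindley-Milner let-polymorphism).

Working:
\z._ : b -> Bool
let y : forall. b -> Bool
  unify Bool ~ Bool
  unify Bool ~ Bool
  unify Bool ~ Bool
x : a
\v._ : d -> a
\u._ : c -> d -> a
  unify c -> d -> a ~ Bool -> e
  unify c ~ Bool
  unify d -> a ~ e
_ _ : d -> a
  unify Bool ~ Bool
\w._ : f -> Int
x : a
\p._ : g -> a
  unify f -> Int ~ g -> a
  unify f ~ g
  unify Int ~ a
  unify d -> Int ~ g -> Int
  unify d ~ g
  unify Int ~ Int
\x._ : Int -> g -> Int
  unify Bool ~ Bool
  unify Bool ~ Bool
  unify Bool ~ Bool
  unify Bool ~ Bool
  unify Bool ~ Bool
  unify Bool ~ Bool
\r._ : i -> Int
\q._ : h -> i -> Int
  unify h -> i -> Int ~ Bool -> j
  unify h ~ Bool
  unify i -> Int ~ j
_ _ : i -> Int
\s._ : k -> Int
  unify i -> Int ~ k -> Int
  unify i ~ k
  unify Int ~ Int
t : l
\t._ : l -> l
  unify k -> Int ~ (l -> l) -> m
  unify k ~ l -> l
  unify Int ~ m
_ _ : Int
  unify Int ~ Int
  unify Int -> g -> Int ~ Int -> n
  unify Int ~ Int
  unify g -> Int ~ n
_ _ : g -> Int

Answer: a -> Int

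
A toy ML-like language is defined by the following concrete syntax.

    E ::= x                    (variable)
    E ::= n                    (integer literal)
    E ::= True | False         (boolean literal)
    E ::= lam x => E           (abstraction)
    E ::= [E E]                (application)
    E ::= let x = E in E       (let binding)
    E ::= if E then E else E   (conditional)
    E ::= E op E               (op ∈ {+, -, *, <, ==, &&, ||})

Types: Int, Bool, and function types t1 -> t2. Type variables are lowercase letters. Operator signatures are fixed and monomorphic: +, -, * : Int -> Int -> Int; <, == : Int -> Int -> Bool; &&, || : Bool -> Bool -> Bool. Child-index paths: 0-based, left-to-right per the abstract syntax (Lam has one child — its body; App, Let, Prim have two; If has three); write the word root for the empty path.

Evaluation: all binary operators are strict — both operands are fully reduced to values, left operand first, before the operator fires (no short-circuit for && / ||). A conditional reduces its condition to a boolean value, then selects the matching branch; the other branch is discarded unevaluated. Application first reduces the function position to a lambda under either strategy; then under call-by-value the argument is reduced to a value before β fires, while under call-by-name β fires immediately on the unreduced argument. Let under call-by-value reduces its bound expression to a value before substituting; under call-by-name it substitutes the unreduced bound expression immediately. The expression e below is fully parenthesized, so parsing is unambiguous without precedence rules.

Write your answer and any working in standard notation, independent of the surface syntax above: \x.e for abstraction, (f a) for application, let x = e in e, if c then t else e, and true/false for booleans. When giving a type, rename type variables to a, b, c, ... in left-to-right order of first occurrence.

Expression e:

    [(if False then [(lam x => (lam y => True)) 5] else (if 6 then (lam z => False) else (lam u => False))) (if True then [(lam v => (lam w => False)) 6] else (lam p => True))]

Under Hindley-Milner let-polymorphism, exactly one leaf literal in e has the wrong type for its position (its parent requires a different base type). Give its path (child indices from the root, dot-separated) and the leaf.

Trace:
  unify Bool ~ Bool
\y._ : b -> Bool
\x._ : a -> b -> Bool
  unify a -> b -> Bool ~ Int -> c
  unify a ~ Int
  unify b -> Bool ~ c
_ _ : b -> Bool
  unify Int ~ Bool
  FAIL: mismatch Int ~ Bool

Answer: 0.2.0 : 6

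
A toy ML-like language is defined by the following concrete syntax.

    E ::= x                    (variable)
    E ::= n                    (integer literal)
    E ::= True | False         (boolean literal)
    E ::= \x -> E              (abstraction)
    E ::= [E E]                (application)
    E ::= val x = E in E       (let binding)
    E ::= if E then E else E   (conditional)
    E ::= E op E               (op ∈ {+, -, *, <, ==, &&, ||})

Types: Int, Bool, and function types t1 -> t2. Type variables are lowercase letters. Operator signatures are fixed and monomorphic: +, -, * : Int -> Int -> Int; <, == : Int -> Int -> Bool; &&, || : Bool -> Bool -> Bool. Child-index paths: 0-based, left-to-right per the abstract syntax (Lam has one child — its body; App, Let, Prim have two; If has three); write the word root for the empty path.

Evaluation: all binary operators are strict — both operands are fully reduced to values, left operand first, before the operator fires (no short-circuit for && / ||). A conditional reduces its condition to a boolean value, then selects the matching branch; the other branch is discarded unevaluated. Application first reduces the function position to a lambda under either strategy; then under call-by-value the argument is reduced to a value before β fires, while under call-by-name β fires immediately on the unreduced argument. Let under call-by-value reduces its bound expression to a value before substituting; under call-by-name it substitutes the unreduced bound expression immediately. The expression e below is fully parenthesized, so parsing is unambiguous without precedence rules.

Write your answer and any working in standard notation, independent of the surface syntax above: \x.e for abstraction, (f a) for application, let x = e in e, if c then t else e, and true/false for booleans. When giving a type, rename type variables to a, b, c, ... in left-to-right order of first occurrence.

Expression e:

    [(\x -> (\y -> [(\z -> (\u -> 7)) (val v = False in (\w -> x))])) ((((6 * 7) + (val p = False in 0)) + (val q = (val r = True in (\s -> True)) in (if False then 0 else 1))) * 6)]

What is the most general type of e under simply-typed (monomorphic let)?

Trace:
\u._ : d -> Int
\z._ : c -> d -> Int
let v : Bool
x : a
\w._ : e -> a
  unify c -> d -> Int ~ (e -> a) -> f
  unify c ~ e -> a
  unify d -> Int ~ f
_ _ : d -> Int
\y._ : b -> d -> Int
\x._ : a -> b -> d -> Int
  unify Int ~ Int
  unify Int ~ Int
  unify Int ~ Int
let p : Bool
  unify Int ~ Int
  unify Int ~ Int
let r : Bool
\s._ : g -> Bool
let q : g -> Bool
  unify Bool ~ Bool
  unify Int ~ Int
  unify Int ~ Int
  unify Int ~ Int
  unify Int ~ Int
  unify a -> b -> d -> Int ~ Int -> h
  unify a ~ Int
  unify b -> d -> Int ~ h
_ _ : b -> d -> Int

Answer: a -> b -> Int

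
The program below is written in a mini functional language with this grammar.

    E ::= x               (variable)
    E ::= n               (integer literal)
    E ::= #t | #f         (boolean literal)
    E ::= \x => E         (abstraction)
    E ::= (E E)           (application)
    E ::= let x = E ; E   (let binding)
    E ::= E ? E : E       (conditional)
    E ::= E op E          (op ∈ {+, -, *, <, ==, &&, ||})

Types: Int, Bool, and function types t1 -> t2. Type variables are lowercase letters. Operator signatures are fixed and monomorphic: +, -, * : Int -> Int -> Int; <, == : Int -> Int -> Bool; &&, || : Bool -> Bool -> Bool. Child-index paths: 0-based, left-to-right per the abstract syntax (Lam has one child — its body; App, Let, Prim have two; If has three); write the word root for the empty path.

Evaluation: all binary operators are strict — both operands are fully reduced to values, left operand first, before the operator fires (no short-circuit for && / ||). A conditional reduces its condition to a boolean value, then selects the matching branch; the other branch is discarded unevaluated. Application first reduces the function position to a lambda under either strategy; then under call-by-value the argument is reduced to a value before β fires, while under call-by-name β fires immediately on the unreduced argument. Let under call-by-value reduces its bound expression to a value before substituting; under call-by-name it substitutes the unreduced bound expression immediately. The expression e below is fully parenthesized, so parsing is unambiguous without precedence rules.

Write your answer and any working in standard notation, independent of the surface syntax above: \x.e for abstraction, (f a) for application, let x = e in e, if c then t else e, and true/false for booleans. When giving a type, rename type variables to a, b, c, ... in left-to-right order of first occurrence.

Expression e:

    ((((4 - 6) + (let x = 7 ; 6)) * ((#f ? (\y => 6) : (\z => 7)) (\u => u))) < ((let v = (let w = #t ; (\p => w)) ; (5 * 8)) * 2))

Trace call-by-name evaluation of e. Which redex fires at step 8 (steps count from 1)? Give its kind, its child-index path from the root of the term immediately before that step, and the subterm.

Derivation:
step 0: ((((4 - 6) + (let x = 7 in 6)) * ((if false then (\y.6) else (\z.7)) (\u.u))) < ((let v = (let w = true in (\p.w)) in (5 * 8)) * 2))
step 1: [delta@0.0.0] (((-2 + (let x = 7 in 6)) * ((if false then (\y.6) else (\z.7)) (\u.u))) < ((let v = (let w = true in (\p.w)) in (5 * 8)) * 2))
step 2: [let@0.0.1] (((-2 + 6) * ((if false then (\y.6) else (\z.7)) (\u.u))) < ((let v = (let w = true in (\p.w)) in (5 * 8)) * 2))
step 3: [delta@0.0] ((4 * ((if false then (\y.6) else (\z.7)) (\u.u))) < ((let v = (let w = true in (\p.w)) in (5 * 8)) * 2))
step 4: [if@0.1.0] ((4 * ((\z.7) (\u.u))) < ((let v = (let w = true in (\p.w)) in (5 * 8)) * 2))
step 5: [beta@0.1] ((4 * 7) < ((let v = (let w = true in (\p.w)) in (5 * 8)) * 2))
step 6: [delta@0] (28 < ((let v = (let w = true in (\p.w)) in (5 * 8)) * 2))
step 7: [let@1.0] (28 < ((5 * 8) * 2))
step 8: [delta@1.0] (28 < (40 * 2))

Answer: delta at 1.0 : (5 * 8)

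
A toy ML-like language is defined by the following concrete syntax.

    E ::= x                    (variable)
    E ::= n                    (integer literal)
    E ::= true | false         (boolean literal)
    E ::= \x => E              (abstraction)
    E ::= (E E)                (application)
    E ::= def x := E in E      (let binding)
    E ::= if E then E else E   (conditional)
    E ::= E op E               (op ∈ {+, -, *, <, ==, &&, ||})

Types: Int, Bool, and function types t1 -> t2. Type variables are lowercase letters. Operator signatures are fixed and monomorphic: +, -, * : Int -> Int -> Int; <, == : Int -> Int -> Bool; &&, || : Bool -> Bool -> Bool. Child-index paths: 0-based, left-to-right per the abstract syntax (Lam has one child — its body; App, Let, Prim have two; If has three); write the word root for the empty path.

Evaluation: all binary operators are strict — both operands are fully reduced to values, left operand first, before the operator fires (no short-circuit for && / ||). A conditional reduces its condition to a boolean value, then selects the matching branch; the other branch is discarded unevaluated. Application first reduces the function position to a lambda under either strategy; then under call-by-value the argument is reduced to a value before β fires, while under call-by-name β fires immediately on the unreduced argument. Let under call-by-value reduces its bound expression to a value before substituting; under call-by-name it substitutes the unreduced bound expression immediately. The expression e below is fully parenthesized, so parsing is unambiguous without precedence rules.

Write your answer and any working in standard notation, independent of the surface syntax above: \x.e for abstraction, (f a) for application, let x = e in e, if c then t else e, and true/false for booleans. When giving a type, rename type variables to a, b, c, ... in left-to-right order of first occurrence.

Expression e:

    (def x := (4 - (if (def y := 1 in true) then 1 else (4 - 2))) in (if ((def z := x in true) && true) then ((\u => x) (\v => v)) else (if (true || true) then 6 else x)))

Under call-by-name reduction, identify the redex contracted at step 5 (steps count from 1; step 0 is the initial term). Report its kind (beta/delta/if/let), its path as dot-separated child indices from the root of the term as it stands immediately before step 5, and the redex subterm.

Derivation:
step 0: (let x = (4 - (if (let y = 1 in true) then 1 else (4 - 2))) in (if ((let z = x in true) && true) then ((\u.x) (\v.v)) else (if (true || true) then 6 else x)))
step 1: [let@root] (if ((let z = (4 - (if (let y = 1 in true) then 1 else (4 - 2))) in true) && true) then ((\u.(4 - (if (let y = 1 in true) then 1 else (4 - 2)))) (\v.v)) else (if (true || true) then 6 else (4 - (if (let y = 1 in true) then 1 else (4 - 2)))))
step 2: [let@0.0] (if (true && true) then ((\u.(4 - (if (let y = 1 in true) then 1 else (4 - 2)))) (\v.v)) else (if (true || true) then 6 else (4 - (if (let y = 1 in true) then 1 else (4 - 2)))))
step 3: [delta@0] (if true then ((\u.(4 - (if (let y = 1 in true) then 1 else (4 - 2)))) (\v.v)) else (if (true || true) then 6 else (4 - (if (let y = 1 in true) then 1 else (4 - 2)))))
step 4: [if@root] ((\u.(4 - (if (let y = 1 in true) then 1 else (4 - 2)))) (\v.v))
step 5: [beta@root] (4 - (if (let y = 1 in true) then 1 else (4 - 2)))

Answer: beta at root : ((\u.(4 - (if (let y = 1 in true) then 1 else (4 - 2)))) (\v.v))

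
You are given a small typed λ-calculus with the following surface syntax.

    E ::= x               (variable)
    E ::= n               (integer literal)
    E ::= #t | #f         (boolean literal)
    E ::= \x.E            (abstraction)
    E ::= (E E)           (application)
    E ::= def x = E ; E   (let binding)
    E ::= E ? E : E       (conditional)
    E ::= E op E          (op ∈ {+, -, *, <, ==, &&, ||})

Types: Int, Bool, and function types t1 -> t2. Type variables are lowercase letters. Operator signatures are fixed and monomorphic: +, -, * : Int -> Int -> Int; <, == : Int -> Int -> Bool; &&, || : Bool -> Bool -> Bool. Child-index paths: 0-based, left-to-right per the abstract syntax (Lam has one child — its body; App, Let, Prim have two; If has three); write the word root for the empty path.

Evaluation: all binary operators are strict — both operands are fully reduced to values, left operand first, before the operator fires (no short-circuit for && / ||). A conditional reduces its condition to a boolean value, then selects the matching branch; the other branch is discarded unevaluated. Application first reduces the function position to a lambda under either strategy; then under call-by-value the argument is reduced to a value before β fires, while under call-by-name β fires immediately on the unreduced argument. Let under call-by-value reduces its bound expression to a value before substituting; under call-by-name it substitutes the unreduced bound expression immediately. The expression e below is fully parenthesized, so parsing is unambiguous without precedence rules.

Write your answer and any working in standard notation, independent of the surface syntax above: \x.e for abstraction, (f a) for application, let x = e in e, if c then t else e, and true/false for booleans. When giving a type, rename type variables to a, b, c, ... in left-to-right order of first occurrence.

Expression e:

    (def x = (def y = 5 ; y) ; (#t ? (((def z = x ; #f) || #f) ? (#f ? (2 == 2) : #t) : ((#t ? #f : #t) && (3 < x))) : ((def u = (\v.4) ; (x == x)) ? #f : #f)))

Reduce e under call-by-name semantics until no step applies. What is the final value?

Derivation:
step 0: (let x = (let y = 5 in y) in (if true then (if ((let z = x in false) || false) then (if false then (2 == 2) else true) else ((if true then false else true) && (3 < x))) else (if (let u = (\v.4) in (x == x)) then false else false)))
step 1: [let@root] (if true then (if ((let z = (let y = 5 in y) in false) || false) then (if false then (2 == 2) else true) else ((if true then false else true) && (3 < (let y = 5 in y)))) else (if (let u = (\v.4) in ((let y = 5 in y) == (let y = 5 in y))) then false else false))
step 2: [if@root] (if ((let z = (let y = 5 in y) in false) || false) then (if false then (2 == 2) else true) else ((if true then false else true) && (3 < (let y = 5 in y))))
step 3: [let@0.0] (if (false || false) then (if false then (2 == 2) else true) else ((if true then false else true) && (3 < (let y = 5 in y))))
step 4: [delta@0] (if false then (if false then (2 == 2) else true) else ((if true then false else true) && (3 < (let y = 5 in y))))
step 5: [if@root] ((if true then false else true) && (3 < (let y = 5 in y)))
step 6: [if@0] (false && (3 < (let y = 5 in y)))
step 7: [let@1.1] (false && (3 < 5))
step 8: [delta@1] (false && true)
step 9: [delta@root] false

Answer: false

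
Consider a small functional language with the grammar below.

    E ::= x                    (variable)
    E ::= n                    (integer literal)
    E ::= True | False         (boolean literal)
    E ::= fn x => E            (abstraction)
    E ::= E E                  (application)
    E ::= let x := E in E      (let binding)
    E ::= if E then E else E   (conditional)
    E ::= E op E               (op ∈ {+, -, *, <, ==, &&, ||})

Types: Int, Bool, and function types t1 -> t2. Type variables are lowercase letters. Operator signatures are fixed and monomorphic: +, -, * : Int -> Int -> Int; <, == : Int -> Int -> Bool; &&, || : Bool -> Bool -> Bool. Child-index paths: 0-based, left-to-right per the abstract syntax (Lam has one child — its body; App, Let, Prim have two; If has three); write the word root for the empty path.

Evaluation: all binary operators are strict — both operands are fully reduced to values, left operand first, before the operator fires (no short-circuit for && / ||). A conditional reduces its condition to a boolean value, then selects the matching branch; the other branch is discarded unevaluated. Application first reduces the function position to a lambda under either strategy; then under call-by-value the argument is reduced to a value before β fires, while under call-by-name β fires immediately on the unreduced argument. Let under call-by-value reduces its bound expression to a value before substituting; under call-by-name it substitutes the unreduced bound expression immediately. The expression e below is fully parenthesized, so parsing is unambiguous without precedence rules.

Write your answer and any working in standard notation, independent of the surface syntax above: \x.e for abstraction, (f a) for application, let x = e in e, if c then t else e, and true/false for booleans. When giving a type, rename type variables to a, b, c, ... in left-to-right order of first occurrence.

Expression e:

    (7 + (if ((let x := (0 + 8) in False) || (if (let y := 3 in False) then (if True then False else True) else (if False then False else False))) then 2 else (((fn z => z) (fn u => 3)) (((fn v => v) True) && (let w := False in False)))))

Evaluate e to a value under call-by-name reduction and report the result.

Derivation:
step 0: (7 + (if ((let x = (0 + 8) in false) || (if (let y = 3 in false) then (if true then false else true) else (if false then false else false))) then 2 else (((\z.z) (\u.3)) (((\v.v) true) && (let w = false in false)))))
step 1: [let@1.0.0] (7 + (if (false || (if (let y = 3 in false) then (if true then false else true) else (if false then false else false))) then 2 else (((\z.z) (\u.3)) (((\v.v) true) && (let w = false in false)))))
step 2: [let@1.0.1.0] (7 + (if (false || (if false then (if true then false else true) else (if false then false else false))) then 2 else (((\z.z) (\u.3)) (((\v.v) true) && (let w = false in false)))))
step 3: [if@1.0.1] (7 + (if (false || (if false then false else false)) then 2 else (((\z.z) (\u.3)) (((\v.v) true) && (let w = false in false)))))
step 4: [if@1.0.1] (7 + (if (false || false) then 2 else (((\z.z) (\u.3)) (((\v.v) true) && (let w = false in false)))))
step 5: [delta@1.0] (7 + (if false then 2 else (((\z.z) (\u.3)) (((\v.v) true) && (let w = false in false)))))
step 6: [if@1] (7 + (((\z.z) (\u.3)) (((\v.v) true) && (let w = false in false))))
step 7: [beta@1.0] (7 + ((\u.3) (((\v.v) true) && (let w = false in false))))
step 8: [beta@1] (7 + 3)
step 9: [delta@root] 10

Answer: 10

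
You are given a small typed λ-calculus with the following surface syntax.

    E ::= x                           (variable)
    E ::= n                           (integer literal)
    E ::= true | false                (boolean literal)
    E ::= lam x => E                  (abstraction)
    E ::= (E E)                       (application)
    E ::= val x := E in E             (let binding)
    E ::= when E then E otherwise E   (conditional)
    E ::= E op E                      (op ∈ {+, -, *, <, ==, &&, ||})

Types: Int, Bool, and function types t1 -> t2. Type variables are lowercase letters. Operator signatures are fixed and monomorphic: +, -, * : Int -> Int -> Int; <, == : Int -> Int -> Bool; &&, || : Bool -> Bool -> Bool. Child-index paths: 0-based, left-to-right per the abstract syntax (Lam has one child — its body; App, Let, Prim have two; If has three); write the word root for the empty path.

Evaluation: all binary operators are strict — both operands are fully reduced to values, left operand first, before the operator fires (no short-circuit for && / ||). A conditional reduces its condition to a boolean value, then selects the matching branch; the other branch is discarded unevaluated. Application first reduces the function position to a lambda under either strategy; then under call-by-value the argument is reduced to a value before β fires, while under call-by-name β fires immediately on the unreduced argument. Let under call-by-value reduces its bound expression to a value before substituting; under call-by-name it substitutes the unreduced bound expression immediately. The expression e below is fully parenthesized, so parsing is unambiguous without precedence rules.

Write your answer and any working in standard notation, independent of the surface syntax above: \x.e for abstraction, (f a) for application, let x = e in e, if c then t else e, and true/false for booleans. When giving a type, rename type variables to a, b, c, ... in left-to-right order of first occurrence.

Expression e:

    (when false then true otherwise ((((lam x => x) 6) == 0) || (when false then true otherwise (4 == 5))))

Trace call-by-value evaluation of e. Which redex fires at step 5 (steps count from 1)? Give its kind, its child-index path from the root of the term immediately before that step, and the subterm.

Answer: delta at 1 : (4 == 5)

Derivation:
step 0: (if false then true else ((((\x.x) 6) == 0) || (if false then true else (4 == 5))))
step 1: [if@root] ((((\x.x) 6) == 0) || (if false then true else (4 == 5)))
step 2: [beta@0.0] ((6 == 0) || (if false then true else (4 == 5)))
step 3: [delta@0] (false || (if false then true else (4 == 5)))
step 4: [if@1] (false || (4 == 5))
step 5: [delta@1] (false || false)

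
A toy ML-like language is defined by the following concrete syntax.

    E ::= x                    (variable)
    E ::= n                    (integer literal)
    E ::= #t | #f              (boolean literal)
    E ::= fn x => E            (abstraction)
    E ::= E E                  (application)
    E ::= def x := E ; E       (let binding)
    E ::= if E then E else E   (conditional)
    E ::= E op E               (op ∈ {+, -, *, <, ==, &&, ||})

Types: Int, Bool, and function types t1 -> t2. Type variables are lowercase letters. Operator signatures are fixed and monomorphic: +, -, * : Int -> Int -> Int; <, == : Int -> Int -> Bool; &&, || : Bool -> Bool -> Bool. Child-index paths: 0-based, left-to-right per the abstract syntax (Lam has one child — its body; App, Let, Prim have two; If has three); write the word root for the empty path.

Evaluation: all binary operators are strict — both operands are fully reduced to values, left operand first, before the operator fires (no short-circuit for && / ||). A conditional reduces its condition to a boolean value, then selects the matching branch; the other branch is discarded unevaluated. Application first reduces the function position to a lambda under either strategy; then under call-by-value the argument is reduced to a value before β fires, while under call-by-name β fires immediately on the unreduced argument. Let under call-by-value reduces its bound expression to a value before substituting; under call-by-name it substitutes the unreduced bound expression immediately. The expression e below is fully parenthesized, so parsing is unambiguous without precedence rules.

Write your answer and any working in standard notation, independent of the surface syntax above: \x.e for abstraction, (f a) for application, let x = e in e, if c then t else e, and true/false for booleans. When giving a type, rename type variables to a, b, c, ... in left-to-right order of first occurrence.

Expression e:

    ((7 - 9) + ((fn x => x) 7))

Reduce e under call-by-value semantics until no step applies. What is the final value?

Working:
step 0: ((7 - 9) + ((\x.x) 7))
step 1: [delta@0] (-2 + ((\x.x) 7))
step 2: [beta@1] (-2 + 7)
step 3: [delta@root] 5

Answer: 5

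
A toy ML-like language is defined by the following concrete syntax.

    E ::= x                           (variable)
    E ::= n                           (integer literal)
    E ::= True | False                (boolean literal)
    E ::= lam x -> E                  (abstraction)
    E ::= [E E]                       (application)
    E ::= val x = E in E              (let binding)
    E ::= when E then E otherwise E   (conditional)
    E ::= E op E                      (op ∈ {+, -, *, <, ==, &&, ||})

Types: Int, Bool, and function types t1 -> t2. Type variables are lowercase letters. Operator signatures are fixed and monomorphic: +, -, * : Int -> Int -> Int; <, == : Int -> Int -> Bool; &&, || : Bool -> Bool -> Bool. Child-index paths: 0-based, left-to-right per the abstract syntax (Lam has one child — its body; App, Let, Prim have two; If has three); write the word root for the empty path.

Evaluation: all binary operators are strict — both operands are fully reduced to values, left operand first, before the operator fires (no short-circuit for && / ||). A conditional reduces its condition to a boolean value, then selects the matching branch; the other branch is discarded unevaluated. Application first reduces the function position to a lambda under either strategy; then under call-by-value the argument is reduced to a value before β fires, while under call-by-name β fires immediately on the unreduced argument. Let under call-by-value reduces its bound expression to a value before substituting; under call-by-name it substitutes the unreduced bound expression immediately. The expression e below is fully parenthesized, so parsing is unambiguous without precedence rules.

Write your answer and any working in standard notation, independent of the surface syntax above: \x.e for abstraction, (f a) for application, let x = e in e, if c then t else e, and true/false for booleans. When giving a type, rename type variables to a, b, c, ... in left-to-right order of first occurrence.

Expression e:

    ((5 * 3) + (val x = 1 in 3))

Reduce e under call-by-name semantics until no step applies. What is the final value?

Trace:
step 0: ((5 * 3) + (let x = 1 in 3))
step 1: [delta@0] (15 + (let x = 1 in 3))
step 2: [let@1] (15 + 3)
step 3: [delta@root] 18

Answer: 18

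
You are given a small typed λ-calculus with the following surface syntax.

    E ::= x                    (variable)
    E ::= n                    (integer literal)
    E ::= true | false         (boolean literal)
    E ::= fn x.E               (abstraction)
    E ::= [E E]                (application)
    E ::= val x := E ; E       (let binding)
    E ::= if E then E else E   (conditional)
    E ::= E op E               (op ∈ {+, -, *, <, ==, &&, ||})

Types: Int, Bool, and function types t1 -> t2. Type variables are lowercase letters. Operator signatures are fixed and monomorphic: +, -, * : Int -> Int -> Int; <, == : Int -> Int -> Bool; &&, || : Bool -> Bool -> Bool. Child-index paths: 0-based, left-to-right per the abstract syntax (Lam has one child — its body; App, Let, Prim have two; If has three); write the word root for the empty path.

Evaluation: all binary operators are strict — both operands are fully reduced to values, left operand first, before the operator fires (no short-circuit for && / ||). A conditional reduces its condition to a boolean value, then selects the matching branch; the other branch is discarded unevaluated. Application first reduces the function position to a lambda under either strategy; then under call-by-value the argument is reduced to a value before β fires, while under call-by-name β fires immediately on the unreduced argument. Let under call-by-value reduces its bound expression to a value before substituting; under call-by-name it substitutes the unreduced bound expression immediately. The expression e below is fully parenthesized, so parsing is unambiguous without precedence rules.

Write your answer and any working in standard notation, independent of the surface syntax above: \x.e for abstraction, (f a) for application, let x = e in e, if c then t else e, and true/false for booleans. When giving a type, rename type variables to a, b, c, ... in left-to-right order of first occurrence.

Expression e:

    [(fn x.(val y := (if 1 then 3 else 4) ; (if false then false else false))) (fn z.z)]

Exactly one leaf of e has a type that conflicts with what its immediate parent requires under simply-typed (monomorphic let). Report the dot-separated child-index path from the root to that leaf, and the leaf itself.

Trace:
  unify Int ~ Bool
  FAIL: mismatch Int ~ Bool

Answer: 0.0.0.0 : 1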